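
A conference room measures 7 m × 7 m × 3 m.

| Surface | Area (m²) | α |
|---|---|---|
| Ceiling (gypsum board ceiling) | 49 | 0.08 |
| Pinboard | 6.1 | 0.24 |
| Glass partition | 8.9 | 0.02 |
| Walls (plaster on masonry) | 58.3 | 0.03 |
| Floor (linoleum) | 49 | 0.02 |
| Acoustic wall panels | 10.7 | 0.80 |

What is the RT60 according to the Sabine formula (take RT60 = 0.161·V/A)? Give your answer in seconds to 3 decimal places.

1.404 s

A = Σ Sᵢαᵢ = 49*0.08 + 6.1*0.24 + 8.9*0.02 + 58.3*0.03 + 49*0.02 + 10.7*0.80 = 16.851 sabins.
Volume V = 7 × 7 × 3 = 147 m³.
T = 0.161 V/A = 0.161·147/16.851 = 1.404 s.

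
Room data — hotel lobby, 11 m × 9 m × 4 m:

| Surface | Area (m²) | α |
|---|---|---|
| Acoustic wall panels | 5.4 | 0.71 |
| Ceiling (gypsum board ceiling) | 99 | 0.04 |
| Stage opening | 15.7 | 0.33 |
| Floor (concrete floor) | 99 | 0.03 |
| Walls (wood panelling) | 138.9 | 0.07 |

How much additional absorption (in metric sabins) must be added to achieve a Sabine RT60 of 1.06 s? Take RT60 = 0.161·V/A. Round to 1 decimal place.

34.5 sabins

Total absorption A₁ = 5.4·0.71 + 99·0.04 + 15.7·0.33 + 99·0.03 + 138.9·0.07
  = 3.834 + 3.960 + 5.181 + 2.970 + 9.723 = 25.668 m² sabins.
V = 396 m³. Required absorption A₂ = 0.161 × 396 / 1.06 = 60.147 sabins.
Additional absorption ΔA = 60.147 − 25.668 = 34.5 sabins.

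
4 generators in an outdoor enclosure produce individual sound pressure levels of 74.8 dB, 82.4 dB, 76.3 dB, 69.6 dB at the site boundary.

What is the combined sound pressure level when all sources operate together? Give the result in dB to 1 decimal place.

84.1 dB

Sum in the linear (power) domain: Σ 10^(Lᵢ/10) = 10^(74.8/10) + 10^(82.4/10) + 10^(76.3/10) + 10^(69.6/10) = 2.558e+08.
Combined level = 10 log₁₀(2.558e+08) = 84.1 dB.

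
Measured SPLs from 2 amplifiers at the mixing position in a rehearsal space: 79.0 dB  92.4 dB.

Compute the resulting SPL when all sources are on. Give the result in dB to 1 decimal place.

Σ 10^(Lᵢ/10) = 1.817e+09.
L_total = 10·log₁₀(1.817e+09) = 92.6 dB.

92.6 dB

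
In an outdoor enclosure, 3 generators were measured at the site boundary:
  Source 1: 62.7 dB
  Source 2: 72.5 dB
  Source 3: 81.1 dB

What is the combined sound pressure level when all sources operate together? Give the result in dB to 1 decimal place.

Sum in the linear (power) domain: Σ 10^(Lᵢ/10) = 10^(62.7/10) + 10^(72.5/10) + 10^(81.1/10) = 1.485e+08.
L_total = 10·log₁₀(1.485e+08) = 81.7 dB.

81.7 dB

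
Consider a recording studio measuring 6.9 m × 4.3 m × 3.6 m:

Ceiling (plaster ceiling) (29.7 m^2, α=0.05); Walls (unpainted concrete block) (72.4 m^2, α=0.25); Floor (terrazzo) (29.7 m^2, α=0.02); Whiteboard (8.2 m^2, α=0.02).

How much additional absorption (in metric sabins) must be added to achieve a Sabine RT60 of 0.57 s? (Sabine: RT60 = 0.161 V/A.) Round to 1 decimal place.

9.8 sabins

Equivalent absorption area: A₁ = 29.7×0.05 + 72.4×0.25 + 29.7×0.02 + 8.2×0.02 = 20.343 m^2.
V = 106.812 m³. Required absorption A₂ = 0.161 × 106.812 / 0.57 = 30.170 sabins.
Additional absorption ΔA = 30.170 − 20.343 = 9.8 sabins.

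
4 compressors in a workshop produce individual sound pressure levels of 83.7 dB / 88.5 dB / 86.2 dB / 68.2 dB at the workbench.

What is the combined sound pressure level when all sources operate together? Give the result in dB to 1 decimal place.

91.4 dB

Sum in the linear (power) domain: Σ 10^(Lᵢ/10) = 10^(83.7/10) + 10^(88.5/10) + 10^(86.2/10) + 10^(68.2/10) = 1.366e+09.
Back to dB: 10·log₁₀ Σ = 91.4 dB.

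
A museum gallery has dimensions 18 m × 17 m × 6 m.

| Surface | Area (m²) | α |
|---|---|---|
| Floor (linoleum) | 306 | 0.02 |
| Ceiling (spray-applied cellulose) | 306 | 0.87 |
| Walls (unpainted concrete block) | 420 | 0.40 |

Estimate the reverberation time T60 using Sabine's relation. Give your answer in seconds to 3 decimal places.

Total absorption A = 306·0.02 + 306·0.87 + 420·0.40
  = 6.120 + 266.220 + 168.000 = 440.340 m² sabins.
V = 18·17·6 = 1836 m³.
T = 0.161 V/A = 0.161·1836/440.340 = 0.671 s.

0.671 sec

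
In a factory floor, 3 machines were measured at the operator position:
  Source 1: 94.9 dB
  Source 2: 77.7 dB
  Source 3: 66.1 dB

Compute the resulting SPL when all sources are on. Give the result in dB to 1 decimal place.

95.0 dB

Sum in the linear (power) domain: Σ 10^(Lᵢ/10) = 10^(94.9/10) + 10^(77.7/10) + 10^(66.1/10) = 3.153e+09.
Back to dB: 10·log₁₀ Σ = 95.0 dB.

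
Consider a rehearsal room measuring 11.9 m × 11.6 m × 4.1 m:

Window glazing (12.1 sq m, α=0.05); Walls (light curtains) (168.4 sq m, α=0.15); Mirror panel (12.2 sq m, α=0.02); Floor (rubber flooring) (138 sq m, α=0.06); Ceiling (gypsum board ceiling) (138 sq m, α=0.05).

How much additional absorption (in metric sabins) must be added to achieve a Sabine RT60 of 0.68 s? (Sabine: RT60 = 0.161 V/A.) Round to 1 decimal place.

Total absorption A₁ = 12.1·0.05 + 168.4·0.15 + 12.2·0.02 + 138·0.06 + 138·0.05
  = 0.605 + 25.260 + 0.244 + 8.280 + 6.900 = 41.289 sq m sabins.
Target A₂ = 0.161·565.964/0.68 = 134.000 sabins (V = 565.964 m³).
Shortfall: 134.000 − 41.289 = 92.7 sabins.

92.7 sabins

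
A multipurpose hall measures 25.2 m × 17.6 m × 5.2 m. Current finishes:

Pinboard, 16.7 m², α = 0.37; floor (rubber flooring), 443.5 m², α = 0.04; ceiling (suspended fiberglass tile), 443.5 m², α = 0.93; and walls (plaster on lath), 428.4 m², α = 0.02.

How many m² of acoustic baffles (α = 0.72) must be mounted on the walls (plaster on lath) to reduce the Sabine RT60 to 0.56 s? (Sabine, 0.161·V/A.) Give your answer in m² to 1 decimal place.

Equivalent absorption area: A₁ = 16.7·0.37 + 443.5·0.04 + 443.5·0.93 + 428.4·0.02 = 444.942 m².
Required A₂ = 0.161·2306.304/0.56 = 663.062 sabins.
Absorption to add: 663.062 − 444.942 = 218.120 sabins.
Net gain per m²: Δα = 0.72 − 0.02 = 0.70.
Area = ΔA/Δα = 218.120/0.70 = 311.6 m².

311.6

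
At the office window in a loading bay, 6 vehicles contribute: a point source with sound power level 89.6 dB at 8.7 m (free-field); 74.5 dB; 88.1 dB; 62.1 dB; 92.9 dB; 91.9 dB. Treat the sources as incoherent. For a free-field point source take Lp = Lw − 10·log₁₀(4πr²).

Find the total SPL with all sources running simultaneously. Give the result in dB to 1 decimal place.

96.2 dB

Source at 8.7 m: Lp = 89.6 − 10·log₁₀(4π·8.7²) = 89.6 − 10·log₁₀(951.149) = 59.8 dB.
Converting to relative power and adding: 10^(59.8/10) + 10^(74.5/10) + 10^(88.1/10) + 10^(62.1/10) + 10^(92.9/10) + 10^(91.9/10) = 4.175e+09.
Combined level = 10 log₁₀(4.175e+09) = 96.2 dB.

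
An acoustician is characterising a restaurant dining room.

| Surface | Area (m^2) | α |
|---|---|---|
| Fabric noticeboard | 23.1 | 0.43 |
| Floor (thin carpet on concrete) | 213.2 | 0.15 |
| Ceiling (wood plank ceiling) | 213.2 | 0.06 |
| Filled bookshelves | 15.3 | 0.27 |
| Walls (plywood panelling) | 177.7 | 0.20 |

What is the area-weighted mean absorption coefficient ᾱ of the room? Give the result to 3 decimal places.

Total surface area S = 642.5 m^2.
A = 23.1×0.43 + 213.2×0.15 + 213.2×0.06 + 15.3×0.27 + 177.7×0.20 = 94.376 sabins.
ᾱ = A/S = 0.147.

0.147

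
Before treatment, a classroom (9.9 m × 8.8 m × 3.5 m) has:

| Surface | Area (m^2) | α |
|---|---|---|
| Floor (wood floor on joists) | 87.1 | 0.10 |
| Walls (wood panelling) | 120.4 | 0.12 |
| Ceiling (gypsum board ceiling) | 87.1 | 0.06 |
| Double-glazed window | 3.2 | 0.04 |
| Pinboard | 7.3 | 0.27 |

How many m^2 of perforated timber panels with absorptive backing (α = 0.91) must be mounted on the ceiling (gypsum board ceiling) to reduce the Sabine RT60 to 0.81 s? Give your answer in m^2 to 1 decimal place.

35.4

A₁ = Σ Sᵢαᵢ = 87.1×0.10 + 120.4×0.12 + 87.1×0.06 + 3.2×0.04 + 7.3×0.27 = 30.483 sabins.
Required A₂ = 0.161·304.92/0.81 = 60.608 sabins.
ΔA needed = 60.608 − 30.483 = 30.125 sabins.
Each m^2 of panel replacing the ceiling (gypsum board ceiling) adds (0.91 − 0.06) = 0.85 sabins.
Panel area = 30.125 / 0.85 = 35.4 m^2.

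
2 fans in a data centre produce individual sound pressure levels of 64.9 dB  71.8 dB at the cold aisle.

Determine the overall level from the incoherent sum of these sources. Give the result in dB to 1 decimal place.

72.6 dB

Σ 10^(Lᵢ/10) = 1.823e+07.
Combined level = 10 log₁₀(1.823e+07) = 72.6 dB.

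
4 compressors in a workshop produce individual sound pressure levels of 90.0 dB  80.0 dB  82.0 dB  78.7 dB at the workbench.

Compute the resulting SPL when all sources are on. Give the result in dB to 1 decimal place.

Converting to relative power and adding: 10^(90.0/10) + 10^(80.0/10) + 10^(82.0/10) + 10^(78.7/10) = 1.333e+09.
L_total = 10·log₁₀(1.333e+09) = 91.2 dB.

91.2 dB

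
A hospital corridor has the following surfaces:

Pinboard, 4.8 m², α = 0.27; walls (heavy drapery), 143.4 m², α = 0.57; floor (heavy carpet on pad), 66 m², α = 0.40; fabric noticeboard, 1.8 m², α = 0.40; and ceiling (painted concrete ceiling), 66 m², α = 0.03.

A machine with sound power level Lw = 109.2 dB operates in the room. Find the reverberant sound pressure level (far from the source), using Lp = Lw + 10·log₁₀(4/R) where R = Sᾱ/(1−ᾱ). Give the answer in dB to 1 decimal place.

92.5 dB

Σ(Sᵢαᵢ) = 4.8×0.27 + 143.4×0.57 + 66×0.40 + 1.8×0.40 + 66×0.03 = 112.134; total area S = 282.0 m².
ᾱ = 112.134/282.0 = 0.3976; R = Sᾱ/(1−ᾱ) = 112.134/(1−0.3976) = 186.145 m².
Lp = Lw + 10 log₁₀(4/R) = 109.2 -16.68 = 92.5 dB.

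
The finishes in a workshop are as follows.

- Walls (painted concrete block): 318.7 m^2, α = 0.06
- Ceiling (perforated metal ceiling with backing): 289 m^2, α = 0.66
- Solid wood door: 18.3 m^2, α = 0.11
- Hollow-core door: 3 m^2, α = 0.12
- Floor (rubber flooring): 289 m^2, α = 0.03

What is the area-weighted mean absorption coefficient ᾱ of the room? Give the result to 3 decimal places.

0.241

Total surface area S = 918.0 m^2.
Σ(Sᵢαᵢ) = 318.7×0.06 + 289×0.66 + 18.3×0.11 + 3×0.12 + 289×0.03 = 220.905.
ᾱ = A/S = 0.241.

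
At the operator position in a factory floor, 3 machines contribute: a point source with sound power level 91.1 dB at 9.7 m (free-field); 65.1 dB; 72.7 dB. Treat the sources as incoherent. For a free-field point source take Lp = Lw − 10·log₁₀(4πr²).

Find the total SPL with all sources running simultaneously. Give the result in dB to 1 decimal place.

73.6 dB

Source at 9.7 m: Lp = 91.1 − 10·log₁₀(4π·9.7²) = 91.1 − 10·log₁₀(1182.370) = 60.4 dB.
Converting to relative power and adding: 10^(60.4/10) + 10^(65.1/10) + 10^(72.7/10) = 2.295e+07.
Back to dB: 10·log₁₀ Σ = 73.6 dB.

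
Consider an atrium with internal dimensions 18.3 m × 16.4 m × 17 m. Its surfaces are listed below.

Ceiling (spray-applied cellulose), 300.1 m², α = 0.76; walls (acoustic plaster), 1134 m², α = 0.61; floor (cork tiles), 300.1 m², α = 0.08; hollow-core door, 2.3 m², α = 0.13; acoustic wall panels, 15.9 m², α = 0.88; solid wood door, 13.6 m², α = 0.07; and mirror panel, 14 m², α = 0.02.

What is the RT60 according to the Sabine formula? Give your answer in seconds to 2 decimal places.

0.86 s

Total absorption A = 300.1·0.76 + 1134·0.61 + 300.1·0.08 + 2.3·0.13 + 15.9·0.88 + 13.6·0.07 + 14·0.02
  = 228.076 + 691.740 + 24.008 + 0.299 + 13.992 + 0.952 + 0.280 = 959.347 m² sabins.
V = 18.3·16.4·17 = 5102.04 m³.
Sabine: RT60 = 0.161 × 5102.04 / 959.347 = 0.86 s.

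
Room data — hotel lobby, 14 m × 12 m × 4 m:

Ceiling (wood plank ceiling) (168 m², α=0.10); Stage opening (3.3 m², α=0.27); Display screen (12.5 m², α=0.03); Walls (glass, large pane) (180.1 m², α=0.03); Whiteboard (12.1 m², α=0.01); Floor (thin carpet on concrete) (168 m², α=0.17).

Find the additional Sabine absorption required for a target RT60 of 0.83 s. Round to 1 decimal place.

78.2 sabins

Total absorption A₁ = 168*0.10 + 3.3*0.27 + 12.5*0.03 + 180.1*0.03 + 12.1*0.01 + 168*0.17
  = 16.800 + 0.891 + 0.375 + 5.403 + 0.121 + 28.560 = 52.150 m² sabins.
For T = 0.83 s, need A₂ = 0.161·V/T = 0.161·672/0.83 = 130.352 sabins.
Shortfall: 130.352 − 52.150 = 78.2 sabins.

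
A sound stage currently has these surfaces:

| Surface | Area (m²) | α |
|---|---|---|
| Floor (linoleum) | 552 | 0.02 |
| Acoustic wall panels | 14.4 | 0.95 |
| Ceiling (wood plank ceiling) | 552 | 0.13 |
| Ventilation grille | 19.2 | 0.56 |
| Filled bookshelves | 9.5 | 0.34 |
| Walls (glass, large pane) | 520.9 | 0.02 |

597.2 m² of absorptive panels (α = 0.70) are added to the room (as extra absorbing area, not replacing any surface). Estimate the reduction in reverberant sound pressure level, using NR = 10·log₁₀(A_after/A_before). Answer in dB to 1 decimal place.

6.5 dB

A_before = Σ Sᵢαᵢ = 552×0.02 + 14.4×0.95 + 552×0.13 + 19.2×0.56 + 9.5×0.34 + 520.9×0.02 = 120.880 sabins.
Added absorption = 597.2 × 0.70 = 418.040 sabins.
A_after = 120.880 + 418.040 = 538.920 sabins.
NR = 10·log₁₀(538.920/120.880) = 6.5 dB.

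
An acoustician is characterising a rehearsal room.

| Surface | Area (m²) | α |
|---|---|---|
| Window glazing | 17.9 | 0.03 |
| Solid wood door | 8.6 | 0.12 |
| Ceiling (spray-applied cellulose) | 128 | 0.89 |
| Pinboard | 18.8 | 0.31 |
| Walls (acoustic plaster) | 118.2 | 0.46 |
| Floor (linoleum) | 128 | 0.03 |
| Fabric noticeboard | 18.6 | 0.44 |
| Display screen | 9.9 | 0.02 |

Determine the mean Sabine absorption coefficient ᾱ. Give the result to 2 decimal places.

Total surface area S = 448.0 m².
Weighted sum Σ Sα = 187.911.
ᾱ = 187.911 / 448.0 = 0.42.

0.42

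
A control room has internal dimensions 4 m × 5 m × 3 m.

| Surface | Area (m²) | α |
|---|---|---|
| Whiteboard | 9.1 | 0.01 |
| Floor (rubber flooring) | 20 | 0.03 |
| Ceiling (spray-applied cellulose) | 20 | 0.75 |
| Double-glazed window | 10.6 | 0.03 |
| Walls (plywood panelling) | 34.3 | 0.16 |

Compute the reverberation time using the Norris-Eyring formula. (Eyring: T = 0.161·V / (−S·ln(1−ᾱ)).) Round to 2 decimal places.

Total surface area S = 9.1 + 20 + 20 + 10.6 + 34.3 = 94.0 m².
Σ(Sᵢαᵢ) = 9.1×0.01 + 20×0.03 + 20×0.75 + 10.6×0.03 + 34.3×0.16 = 21.497.
ᾱ = 21.497 / 94.0 = 0.2287.
−S·ln(1−ᾱ) = −94.0 × ln(1 − 0.2287) = 24.410.
V = 4 × 5 × 3 = 60 m³.
RT60 = 0.161 × 60 / 24.410 = 0.40 s.

0.40 s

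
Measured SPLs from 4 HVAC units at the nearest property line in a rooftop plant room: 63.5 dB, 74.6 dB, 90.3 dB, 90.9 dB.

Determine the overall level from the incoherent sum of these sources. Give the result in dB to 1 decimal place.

Σ 10^(Lᵢ/10) = 2.333e+09.
Back to dB: 10·log₁₀ Σ = 93.7 dB.

93.7 dB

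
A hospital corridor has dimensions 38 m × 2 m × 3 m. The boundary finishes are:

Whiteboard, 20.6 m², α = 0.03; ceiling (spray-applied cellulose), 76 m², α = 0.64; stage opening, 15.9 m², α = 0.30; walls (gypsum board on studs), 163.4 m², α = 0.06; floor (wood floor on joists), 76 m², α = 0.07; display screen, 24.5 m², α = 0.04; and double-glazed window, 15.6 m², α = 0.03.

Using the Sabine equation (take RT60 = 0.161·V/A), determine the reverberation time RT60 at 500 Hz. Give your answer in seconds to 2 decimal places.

0.52 s

Equivalent absorption area: A = 20.6×0.03 + 76×0.64 + 15.9×0.30 + 163.4×0.06 + 76×0.07 + 24.5×0.04 + 15.6×0.03 = 70.600 m².
Volume V = 38 × 2 × 3 = 228 m³.
Sabine: RT60 = 0.161 × 228 / 70.600 = 0.52 s.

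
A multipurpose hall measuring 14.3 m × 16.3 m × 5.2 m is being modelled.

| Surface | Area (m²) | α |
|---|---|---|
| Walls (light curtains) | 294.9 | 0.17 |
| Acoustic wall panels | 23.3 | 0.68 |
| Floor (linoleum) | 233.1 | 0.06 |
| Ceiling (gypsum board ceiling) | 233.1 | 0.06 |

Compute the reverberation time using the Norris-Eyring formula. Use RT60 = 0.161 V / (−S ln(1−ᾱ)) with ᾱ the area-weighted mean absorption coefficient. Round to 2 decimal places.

1.95 seconds

Total surface area S = 294.9 + 23.3 + 233.1 + 233.1 = 784.4 m².
Σ(Sᵢαᵢ) = 294.9·0.17 + 23.3·0.68 + 233.1·0.06 + 233.1·0.06 = 93.949.
ᾱ = 93.949 / 784.4 = 0.1198.
−S·ln(1−ᾱ) = −784.4 × ln(1 − 0.1198) = 100.094.
V = 14.3 × 16.3 × 5.2 = 1212.068 m³.
T = 0.161·V/[−S·ln(1−ᾱ)] = 0.161·1212.068/100.094 = 1.95 s.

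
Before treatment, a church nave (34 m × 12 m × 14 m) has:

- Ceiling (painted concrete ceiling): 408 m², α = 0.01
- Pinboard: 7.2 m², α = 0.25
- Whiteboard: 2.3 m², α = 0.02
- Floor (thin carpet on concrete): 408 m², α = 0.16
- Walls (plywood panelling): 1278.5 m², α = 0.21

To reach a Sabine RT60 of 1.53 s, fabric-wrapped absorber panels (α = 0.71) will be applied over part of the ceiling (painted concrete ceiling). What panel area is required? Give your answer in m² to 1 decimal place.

373.4

Total absorption A₁ = 408×0.01 + 7.2×0.25 + 2.3×0.02 + 408×0.16 + 1278.5×0.21
  = 4.080 + 1.800 + 0.046 + 65.280 + 268.485 = 339.691 m² sabins.
V = 5712 m³. Target absorption A₂ = 0.161 × 5712 / 1.53 = 601.067 sabins.
Absorption to add: 601.067 − 339.691 = 261.376 sabins.
Each m² of panel replacing the ceiling (painted concrete ceiling) adds (0.71 − 0.01) = 0.70 sabins.
Area = ΔA/Δα = 261.376/0.70 = 373.4 m².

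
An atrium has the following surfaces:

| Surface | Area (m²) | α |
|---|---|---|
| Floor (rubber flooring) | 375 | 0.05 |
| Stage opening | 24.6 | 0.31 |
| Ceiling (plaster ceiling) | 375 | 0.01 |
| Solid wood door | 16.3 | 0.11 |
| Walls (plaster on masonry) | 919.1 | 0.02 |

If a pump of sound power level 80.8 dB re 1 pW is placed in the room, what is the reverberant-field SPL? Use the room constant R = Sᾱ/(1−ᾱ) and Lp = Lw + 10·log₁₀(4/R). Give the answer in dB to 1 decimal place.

Σ(Sᵢαᵢ) = 375·0.05 + 24.6·0.31 + 375·0.01 + 16.3·0.11 + 919.1·0.02 = 50.301; total area S = 1710.0 m².
ᾱ = 0.0294, so room constant R = A/(1−ᾱ) = 51.825 m².
Lp = Lw + 10 log₁₀(4/R) = 80.8 -11.12 = 69.7 dB.

69.7 dB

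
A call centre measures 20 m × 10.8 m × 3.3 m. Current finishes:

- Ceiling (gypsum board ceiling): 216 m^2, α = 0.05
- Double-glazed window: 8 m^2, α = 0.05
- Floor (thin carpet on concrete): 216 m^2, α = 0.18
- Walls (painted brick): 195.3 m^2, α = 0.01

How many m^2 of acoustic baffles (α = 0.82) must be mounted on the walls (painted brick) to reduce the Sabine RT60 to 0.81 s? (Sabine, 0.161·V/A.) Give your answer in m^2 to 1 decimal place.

110.7

A₁ = Σ Sᵢαᵢ = 216×0.05 + 8×0.05 + 216×0.18 + 195.3×0.01 = 52.033 sabins.
V = 712.8 m³. Target absorption A₂ = 0.161 × 712.8 / 0.81 = 141.680 sabins.
Absorption to add: 141.680 − 52.033 = 89.647 sabins.
Net gain per m^2: Δα = 0.82 − 0.01 = 0.81.
Panel area = 89.647 / 0.81 = 110.7 m^2.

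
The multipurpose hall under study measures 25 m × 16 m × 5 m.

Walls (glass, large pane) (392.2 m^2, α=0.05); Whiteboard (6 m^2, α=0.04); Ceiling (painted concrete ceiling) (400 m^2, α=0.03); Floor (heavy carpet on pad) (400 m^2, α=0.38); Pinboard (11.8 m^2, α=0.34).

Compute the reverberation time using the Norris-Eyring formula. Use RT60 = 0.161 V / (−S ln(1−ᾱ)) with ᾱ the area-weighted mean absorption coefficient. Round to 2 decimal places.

S = Σ Sᵢ = 1210.0 m^2.
Absorption A = 392.2·0.05 + 6·0.04 + 400·0.03 + 400·0.38 + 11.8·0.34 = 187.862 sabins.
Mean coefficient ᾱ = A/S = 0.1553.
−S·ln(1−ᾱ) = −1210.0 × ln(1 − 0.1553) = 204.216.
V = 25 × 16 × 5 = 2000 m³.
RT60 = 0.161 × 2000 / 204.216 = 1.58 s.

1.58 seconds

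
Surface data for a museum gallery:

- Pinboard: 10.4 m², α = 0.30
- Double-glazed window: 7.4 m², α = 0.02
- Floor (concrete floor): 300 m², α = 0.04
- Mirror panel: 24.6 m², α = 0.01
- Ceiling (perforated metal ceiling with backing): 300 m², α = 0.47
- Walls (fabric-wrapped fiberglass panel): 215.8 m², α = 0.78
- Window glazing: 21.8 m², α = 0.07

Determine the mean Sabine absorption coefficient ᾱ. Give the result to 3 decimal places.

0.371

Total surface area S = 880.0 m².
A = 10.4*0.30 + 7.4*0.02 + 300*0.04 + 24.6*0.01 + 300*0.47 + 215.8*0.78 + 21.8*0.07 = 326.364 sabins.
ᾱ = A/S = 0.371.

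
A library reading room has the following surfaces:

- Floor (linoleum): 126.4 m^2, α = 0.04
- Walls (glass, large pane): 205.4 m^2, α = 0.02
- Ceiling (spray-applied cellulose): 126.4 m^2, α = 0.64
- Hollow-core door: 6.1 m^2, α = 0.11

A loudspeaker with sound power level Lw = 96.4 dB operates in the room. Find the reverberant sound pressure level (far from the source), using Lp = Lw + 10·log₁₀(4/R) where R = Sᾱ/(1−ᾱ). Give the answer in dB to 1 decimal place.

81.9 dB

Σ(Sᵢαᵢ) = 126.4·0.04 + 205.4·0.02 + 126.4·0.64 + 6.1·0.11 = 90.731; total area S = 464.3 m^2.
ᾱ = 90.731/464.3 = 0.1954; R = Sᾱ/(1−ᾱ) = 90.731/(1−0.1954) = 112.765 m^2.
Lp = Lw + 10 log₁₀(4/R) = 96.4 -14.50 = 81.9 dB.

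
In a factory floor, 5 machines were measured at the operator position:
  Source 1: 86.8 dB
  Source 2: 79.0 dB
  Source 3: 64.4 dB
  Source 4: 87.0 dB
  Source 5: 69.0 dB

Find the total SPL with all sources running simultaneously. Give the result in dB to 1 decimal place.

90.3 dB

Converting to relative power and adding: 10^(86.8/10) + 10^(79.0/10) + 10^(64.4/10) + 10^(87.0/10) + 10^(69.0/10) = 1.07e+09.
L_total = 10·log₁₀(1.07e+09) = 90.3 dB.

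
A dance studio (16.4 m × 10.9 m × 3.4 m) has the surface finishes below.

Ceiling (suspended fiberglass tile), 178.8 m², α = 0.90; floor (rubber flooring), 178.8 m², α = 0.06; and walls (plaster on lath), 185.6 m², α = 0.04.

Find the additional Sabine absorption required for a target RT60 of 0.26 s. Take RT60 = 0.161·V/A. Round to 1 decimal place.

197.3 sabins

Total absorption A₁ = 178.8*0.90 + 178.8*0.06 + 185.6*0.04
  = 160.920 + 10.728 + 7.424 = 179.072 m² sabins.
Target A₂ = 0.161·607.784/0.26 = 376.359 sabins (V = 607.784 m³).
Shortfall: 376.359 − 179.072 = 197.3 sabins.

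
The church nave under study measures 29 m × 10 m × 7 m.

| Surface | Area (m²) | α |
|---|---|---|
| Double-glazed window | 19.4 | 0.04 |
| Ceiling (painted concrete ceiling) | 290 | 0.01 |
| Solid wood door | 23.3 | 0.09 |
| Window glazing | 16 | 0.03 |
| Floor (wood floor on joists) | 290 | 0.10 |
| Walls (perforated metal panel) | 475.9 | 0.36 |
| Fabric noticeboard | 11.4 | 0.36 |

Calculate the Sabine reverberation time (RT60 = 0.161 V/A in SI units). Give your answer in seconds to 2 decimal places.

1.55 s

Equivalent absorption area: A = 19.4×0.04 + 290×0.01 + 23.3×0.09 + 16×0.03 + 290×0.10 + 475.9×0.36 + 11.4×0.36 = 210.681 m².
Room volume: 2030 m³.
RT60 = 0.161 · V / A = 0.161 × 2030 / 210.681 = 1.55 s.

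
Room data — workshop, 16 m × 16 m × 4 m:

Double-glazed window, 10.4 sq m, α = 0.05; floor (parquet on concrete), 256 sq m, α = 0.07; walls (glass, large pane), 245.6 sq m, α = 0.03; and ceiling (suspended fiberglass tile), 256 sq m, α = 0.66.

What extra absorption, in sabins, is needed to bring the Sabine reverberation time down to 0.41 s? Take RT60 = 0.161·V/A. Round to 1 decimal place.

Equivalent absorption area: A₁ = 10.4·0.05 + 256·0.07 + 245.6·0.03 + 256·0.66 = 194.768 sq m.
V = 1024 m³. Required absorption A₂ = 0.161 × 1024 / 0.41 = 402.107 sabins.
Additional absorption ΔA = 402.107 − 194.768 = 207.3 sabins.

207.3 sabins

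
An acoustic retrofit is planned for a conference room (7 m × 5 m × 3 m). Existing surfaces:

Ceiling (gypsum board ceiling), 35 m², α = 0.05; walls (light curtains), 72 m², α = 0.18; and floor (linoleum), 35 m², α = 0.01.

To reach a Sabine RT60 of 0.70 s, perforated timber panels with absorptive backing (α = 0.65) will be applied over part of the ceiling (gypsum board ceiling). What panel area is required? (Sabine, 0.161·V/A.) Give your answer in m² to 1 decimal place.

15.2

A₁ = Σ Sᵢαᵢ = 35×0.05 + 72×0.18 + 35×0.01 = 15.060 sabins.
V = 105 m³. Target absorption A₂ = 0.161 × 105 / 0.70 = 24.150 sabins.
Absorption to add: 24.150 − 15.060 = 9.090 sabins.
Each m² of panel replacing the ceiling (gypsum board ceiling) adds (0.65 − 0.05) = 0.60 sabins.
Area = ΔA/Δα = 9.090/0.60 = 15.2 m².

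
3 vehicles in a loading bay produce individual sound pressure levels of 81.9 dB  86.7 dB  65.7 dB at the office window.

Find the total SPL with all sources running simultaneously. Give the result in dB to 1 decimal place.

88.0 dB

Σ 10^(Lᵢ/10) = 6.263e+08.
Back to dB: 10·log₁₀ Σ = 88.0 dB.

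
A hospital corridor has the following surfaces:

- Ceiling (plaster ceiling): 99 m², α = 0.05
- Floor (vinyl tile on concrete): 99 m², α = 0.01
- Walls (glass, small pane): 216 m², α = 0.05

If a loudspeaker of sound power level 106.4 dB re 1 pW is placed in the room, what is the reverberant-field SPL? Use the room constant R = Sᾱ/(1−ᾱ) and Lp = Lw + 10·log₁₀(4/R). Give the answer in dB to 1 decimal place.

Σ(Sᵢαᵢ) = 99·0.05 + 99·0.01 + 216·0.05 = 16.740; total area S = 414.0 m².
ᾱ = 16.740/414.0 = 0.0404; R = Sᾱ/(1−ᾱ) = 16.740/(1−0.0404) = 17.445 m².
Lp = 106.4 + 10·log₁₀(4/17.445) = 106.4 + (-6.40) = 100.0 dB.

100.0 dB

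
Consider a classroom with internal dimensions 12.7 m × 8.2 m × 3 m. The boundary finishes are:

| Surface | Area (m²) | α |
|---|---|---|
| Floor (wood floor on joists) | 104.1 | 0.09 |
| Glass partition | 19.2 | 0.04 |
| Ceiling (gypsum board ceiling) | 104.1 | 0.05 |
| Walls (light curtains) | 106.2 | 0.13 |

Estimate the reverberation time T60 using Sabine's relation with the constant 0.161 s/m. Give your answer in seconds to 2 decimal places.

1.73 seconds

A = Σ Sᵢαᵢ = 104.1×0.09 + 19.2×0.04 + 104.1×0.05 + 106.2×0.13 = 29.148 sabins.
Room volume: 312.42 m³.
T = 0.161 V/A = 0.161·312.42/29.148 = 1.73 s.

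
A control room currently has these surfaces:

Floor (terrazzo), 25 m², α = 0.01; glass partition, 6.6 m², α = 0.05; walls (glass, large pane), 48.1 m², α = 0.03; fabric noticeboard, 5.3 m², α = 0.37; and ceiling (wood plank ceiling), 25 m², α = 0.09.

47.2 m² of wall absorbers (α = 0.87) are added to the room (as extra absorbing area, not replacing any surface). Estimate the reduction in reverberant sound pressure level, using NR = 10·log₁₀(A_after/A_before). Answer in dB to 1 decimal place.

Total absorption A_before = 25·0.01 + 6.6·0.05 + 48.1·0.03 + 5.3·0.37 + 25·0.09
  = 0.250 + 0.330 + 1.443 + 1.961 + 2.250 = 6.234 m² sabins.
Treatment contributes 47.2·0.87 = 41.064 sabins.
New total A_after = 47.298 sabins.
NR = 10·log₁₀(47.298/6.234) = 8.8 dB.

8.8 dB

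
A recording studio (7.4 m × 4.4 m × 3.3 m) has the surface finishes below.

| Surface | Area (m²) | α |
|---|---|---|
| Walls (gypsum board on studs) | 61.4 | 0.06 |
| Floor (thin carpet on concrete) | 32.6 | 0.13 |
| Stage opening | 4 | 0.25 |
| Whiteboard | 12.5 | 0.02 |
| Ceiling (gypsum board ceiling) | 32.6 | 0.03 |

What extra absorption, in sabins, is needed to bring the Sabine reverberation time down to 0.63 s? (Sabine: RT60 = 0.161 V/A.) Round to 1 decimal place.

A₁ = Σ Sᵢαᵢ = 61.4×0.06 + 32.6×0.13 + 4×0.25 + 12.5×0.02 + 32.6×0.03 = 10.150 sabins.
Target A₂ = 0.161·107.448/0.63 = 27.459 sabins (V = 107.448 m³).
ΔA = A₂ − A₁ = 27.459 − 10.150 = 17.3 sabins.

17.3 sabins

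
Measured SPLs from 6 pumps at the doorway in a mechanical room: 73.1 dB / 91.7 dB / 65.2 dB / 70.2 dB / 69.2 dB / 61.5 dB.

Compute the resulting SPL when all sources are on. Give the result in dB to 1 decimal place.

Sum in the linear (power) domain: Σ 10^(Lᵢ/10) = 10^(73.1/10) + 10^(91.7/10) + 10^(65.2/10) + 10^(70.2/10) + 10^(69.2/10) + 10^(61.5/10) = 1.523e+09.
Back to dB: 10·log₁₀ Σ = 91.8 dB.

91.8 dB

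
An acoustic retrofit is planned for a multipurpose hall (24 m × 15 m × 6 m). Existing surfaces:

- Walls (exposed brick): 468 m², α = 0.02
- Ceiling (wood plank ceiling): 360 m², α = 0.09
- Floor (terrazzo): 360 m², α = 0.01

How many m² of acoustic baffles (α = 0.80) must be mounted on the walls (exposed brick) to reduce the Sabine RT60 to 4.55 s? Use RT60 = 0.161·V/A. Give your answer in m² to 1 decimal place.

39.8

Summing Sᵢαᵢ: 9.360 + 32.400 + 3.600 → A₁ = 45.360 sabins.
Required A₂ = 0.161·2160/4.55 = 76.431 sabins.
ΔA needed = 76.431 − 45.360 = 31.071 sabins.
Net gain per m²: Δα = 0.80 − 0.02 = 0.78.
Area = ΔA/Δα = 31.071/0.78 = 39.8 m².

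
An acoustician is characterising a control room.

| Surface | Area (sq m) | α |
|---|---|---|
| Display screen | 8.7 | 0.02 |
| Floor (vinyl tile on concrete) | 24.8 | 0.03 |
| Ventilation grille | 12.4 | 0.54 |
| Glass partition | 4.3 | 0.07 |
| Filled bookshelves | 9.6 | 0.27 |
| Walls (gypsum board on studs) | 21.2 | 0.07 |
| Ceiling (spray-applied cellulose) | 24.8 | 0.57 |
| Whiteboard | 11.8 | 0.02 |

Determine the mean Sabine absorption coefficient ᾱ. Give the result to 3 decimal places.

S = Σ Sᵢ = 8.7 + 24.8 + 12.4 + 4.3 + 9.6 + 21.2 + 24.8 + 11.8 = 117.6 sq m.
A = 8.7×0.02 + 24.8×0.03 + 12.4×0.54 + 4.3×0.07 + 9.6×0.27 + 21.2×0.07 + 24.8×0.57 + 11.8×0.02 = 26.363 sabins.
ᾱ = A/S = 0.224.

0.224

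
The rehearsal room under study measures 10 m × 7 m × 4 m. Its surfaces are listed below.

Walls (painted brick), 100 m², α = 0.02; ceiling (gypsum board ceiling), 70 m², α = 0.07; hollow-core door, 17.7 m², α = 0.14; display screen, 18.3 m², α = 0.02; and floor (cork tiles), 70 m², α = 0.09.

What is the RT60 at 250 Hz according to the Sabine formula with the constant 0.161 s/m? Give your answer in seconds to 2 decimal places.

Summing Sᵢαᵢ: 2.000 + 4.900 + 2.478 + 0.366 + 6.300 → A = 16.044 sabins.
Volume V = 10 × 7 × 4 = 280 m³.
T = 0.161 V/A = 0.161·280/16.044 = 2.81 s.

2.81 s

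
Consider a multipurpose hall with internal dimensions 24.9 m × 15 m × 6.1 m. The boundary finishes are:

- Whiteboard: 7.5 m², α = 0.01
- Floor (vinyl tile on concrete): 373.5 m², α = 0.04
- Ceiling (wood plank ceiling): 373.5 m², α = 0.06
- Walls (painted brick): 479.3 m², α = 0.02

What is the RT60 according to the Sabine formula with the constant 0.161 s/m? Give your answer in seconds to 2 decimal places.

Equivalent absorption area: A = 7.5×0.01 + 373.5×0.04 + 373.5×0.06 + 479.3×0.02 = 47.011 m².
V = 24.9·15·6.1 = 2278.35 m³.
Sabine: RT60 = 0.161 × 2278.35 / 47.011 = 7.80 s.

7.80 sec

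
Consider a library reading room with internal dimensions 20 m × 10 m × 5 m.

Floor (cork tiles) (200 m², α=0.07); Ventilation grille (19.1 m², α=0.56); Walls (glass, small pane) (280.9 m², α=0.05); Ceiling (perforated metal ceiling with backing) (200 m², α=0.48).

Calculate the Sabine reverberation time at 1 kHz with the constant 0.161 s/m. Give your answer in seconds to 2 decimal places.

Equivalent absorption area: A = 200×0.07 + 19.1×0.56 + 280.9×0.05 + 200×0.48 = 134.741 m².
V = 20·10·5 = 1000 m³.
T = 0.161 V/A = 0.161·1000/134.741 = 1.19 s.

1.19 seconds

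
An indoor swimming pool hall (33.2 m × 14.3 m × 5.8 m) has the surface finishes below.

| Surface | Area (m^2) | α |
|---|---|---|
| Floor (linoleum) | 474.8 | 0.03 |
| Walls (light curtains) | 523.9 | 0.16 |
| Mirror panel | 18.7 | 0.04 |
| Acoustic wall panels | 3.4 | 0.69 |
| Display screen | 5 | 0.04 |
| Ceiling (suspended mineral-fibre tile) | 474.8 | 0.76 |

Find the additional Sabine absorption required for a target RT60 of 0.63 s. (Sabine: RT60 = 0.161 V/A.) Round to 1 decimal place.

Summing Sᵢαᵢ: 14.244 + 83.824 + 0.748 + 2.346 + 0.200 + 360.848 → A₁ = 462.210 sabins.
Target A₂ = 0.161·2753.608/0.63 = 703.700 sabins (V = 2753.608 m³).
Additional absorption ΔA = 703.700 − 462.210 = 241.5 sabins.

241.5 sabins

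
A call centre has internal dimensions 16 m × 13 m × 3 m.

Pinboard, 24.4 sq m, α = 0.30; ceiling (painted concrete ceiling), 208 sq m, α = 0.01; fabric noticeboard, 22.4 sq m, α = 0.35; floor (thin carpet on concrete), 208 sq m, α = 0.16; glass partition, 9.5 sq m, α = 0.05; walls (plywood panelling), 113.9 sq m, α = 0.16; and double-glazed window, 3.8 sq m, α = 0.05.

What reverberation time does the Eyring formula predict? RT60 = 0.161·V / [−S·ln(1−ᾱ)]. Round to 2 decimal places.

Total surface area S = 24.4 + 208 + 22.4 + 208 + 9.5 + 113.9 + 3.8 = 590.0 sq m.
Absorption A = 24.4·0.30 + 208·0.01 + 22.4·0.35 + 208·0.16 + 9.5·0.05 + 113.9·0.16 + 3.8·0.05 = 69.409 sabins.
Mean coefficient ᾱ = A/S = 0.1176.
−S·ln(1−ᾱ) = −590.0 × ln(1 − 0.1176) = 73.815.
V = 16 × 13 × 3 = 624 m³.
T = 0.161·V/[−S·ln(1−ᾱ)] = 0.161·624/73.815 = 1.36 s.

1.36 s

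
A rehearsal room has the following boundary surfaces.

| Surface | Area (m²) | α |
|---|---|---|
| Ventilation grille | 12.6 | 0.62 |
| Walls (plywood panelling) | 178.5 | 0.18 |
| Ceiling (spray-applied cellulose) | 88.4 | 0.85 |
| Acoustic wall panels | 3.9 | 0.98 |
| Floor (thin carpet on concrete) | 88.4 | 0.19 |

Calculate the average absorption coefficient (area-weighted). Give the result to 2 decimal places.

0.36

S = Σ Sᵢ = 12.6 + 178.5 + 88.4 + 3.9 + 88.4 = 371.8 m².
Weighted sum Σ Sα = 135.700.
ᾱ = 135.700 / 371.8 = 0.36.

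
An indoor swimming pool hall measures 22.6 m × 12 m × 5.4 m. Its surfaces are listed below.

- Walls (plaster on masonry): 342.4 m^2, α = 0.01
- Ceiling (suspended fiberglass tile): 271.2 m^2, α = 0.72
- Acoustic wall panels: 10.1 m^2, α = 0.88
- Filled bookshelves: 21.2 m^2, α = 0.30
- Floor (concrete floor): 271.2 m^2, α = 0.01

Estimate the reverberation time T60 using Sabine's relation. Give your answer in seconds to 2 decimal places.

1.09 seconds

Equivalent absorption area: A = 342.4×0.01 + 271.2×0.72 + 10.1×0.88 + 21.2×0.30 + 271.2×0.01 = 216.648 m^2.
V = 22.6·12·5.4 = 1464.48 m³.
Sabine: RT60 = 0.161 × 1464.48 / 216.648 = 1.09 s.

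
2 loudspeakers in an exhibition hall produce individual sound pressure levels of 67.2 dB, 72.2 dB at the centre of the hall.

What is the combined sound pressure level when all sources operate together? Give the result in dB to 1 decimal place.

73.4 dB

Σ 10^(Lᵢ/10) = 2.184e+07.
Combined level = 10 log₁₀(2.184e+07) = 73.4 dB.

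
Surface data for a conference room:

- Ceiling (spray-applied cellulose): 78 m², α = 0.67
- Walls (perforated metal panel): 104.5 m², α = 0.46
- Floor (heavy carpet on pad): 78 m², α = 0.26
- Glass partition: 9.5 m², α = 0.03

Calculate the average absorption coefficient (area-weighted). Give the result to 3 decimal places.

S = Σ Sᵢ = 78 + 104.5 + 78 + 9.5 = 270.0 m².
Weighted sum Σ Sα = 120.895.
ᾱ = A/S = 0.448.

0.448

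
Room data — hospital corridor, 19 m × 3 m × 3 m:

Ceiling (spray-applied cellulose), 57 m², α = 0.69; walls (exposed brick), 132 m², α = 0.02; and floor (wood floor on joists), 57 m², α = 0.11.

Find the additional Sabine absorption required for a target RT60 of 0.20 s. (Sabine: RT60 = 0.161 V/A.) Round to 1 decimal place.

89.4 sabins

A₁ = Σ Sᵢαᵢ = 57*0.69 + 132*0.02 + 57*0.11 = 48.240 sabins.
For T = 0.20 s, need A₂ = 0.161·V/T = 0.161·171/0.20 = 137.655 sabins.
Additional absorption ΔA = 137.655 − 48.240 = 89.4 sabins.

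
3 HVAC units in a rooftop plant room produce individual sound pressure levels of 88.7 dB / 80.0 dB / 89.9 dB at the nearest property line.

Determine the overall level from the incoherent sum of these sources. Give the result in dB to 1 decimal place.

92.6 dB

Sum in the linear (power) domain: Σ 10^(Lᵢ/10) = 10^(88.7/10) + 10^(80.0/10) + 10^(89.9/10) = 1.819e+09.
Back to dB: 10·log₁₀ Σ = 92.6 dB.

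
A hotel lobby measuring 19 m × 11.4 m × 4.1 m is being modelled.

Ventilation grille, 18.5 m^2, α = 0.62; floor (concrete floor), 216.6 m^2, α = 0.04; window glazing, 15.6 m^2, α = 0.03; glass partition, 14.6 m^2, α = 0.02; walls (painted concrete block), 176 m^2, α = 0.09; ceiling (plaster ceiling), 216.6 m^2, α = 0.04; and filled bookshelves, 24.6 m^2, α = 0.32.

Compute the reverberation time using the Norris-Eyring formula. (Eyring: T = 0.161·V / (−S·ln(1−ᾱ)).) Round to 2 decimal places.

Total surface area S = 18.5 + 216.6 + 15.6 + 14.6 + 176 + 216.6 + 24.6 = 682.5 m^2.
Σ(Sᵢαᵢ) = 18.5·0.62 + 216.6·0.04 + 15.6·0.03 + 14.6·0.02 + 176·0.09 + 216.6·0.04 + 24.6·0.32 = 53.270.
ᾱ = 53.270 / 682.5 = 0.0781.
Eyring denominator: −S ln(1−ᾱ) = 55.500.
V = 19 × 11.4 × 4.1 = 888.06 m³.
T = 0.161·V/[−S·ln(1−ᾱ)] = 0.161·888.06/55.500 = 2.58 s.

2.58 sec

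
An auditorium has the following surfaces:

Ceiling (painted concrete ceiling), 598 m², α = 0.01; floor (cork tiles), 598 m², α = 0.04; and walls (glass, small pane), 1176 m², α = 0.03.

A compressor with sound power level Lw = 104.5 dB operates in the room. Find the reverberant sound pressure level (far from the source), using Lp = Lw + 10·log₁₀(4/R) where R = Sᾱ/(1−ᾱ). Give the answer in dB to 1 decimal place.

Σ(Sᵢαᵢ) = 598·0.01 + 598·0.04 + 1176·0.03 = 65.180; total area S = 2372.0 m².
ᾱ = 65.180/2372.0 = 0.0275; R = Sᾱ/(1−ᾱ) = 65.180/(1−0.0275) = 67.023 m².
Lp = Lw + 10 log₁₀(4/R) = 104.5 -12.24 = 92.3 dB.

92.3 dB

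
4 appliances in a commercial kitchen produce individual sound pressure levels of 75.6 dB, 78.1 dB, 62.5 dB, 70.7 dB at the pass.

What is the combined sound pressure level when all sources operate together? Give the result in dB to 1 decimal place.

Converting to relative power and adding: 10^(75.6/10) + 10^(78.1/10) + 10^(62.5/10) + 10^(70.7/10) = 1.144e+08.
Combined level = 10 log₁₀(1.144e+08) = 80.6 dB.

80.6 dB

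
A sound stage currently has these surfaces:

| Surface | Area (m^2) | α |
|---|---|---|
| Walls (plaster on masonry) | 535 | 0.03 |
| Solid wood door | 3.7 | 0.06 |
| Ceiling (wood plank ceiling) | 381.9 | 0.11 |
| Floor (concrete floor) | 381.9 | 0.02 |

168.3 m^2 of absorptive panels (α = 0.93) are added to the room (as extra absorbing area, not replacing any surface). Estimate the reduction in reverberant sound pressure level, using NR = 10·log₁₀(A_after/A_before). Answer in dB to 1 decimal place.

5.3 dB

Equivalent absorption area: A_before = 535×0.03 + 3.7×0.06 + 381.9×0.11 + 381.9×0.02 = 65.919 m^2.
Added absorption = 168.3 × 0.93 = 156.519 sabins.
New total A_after = 222.438 sabins.
NR = 10·log₁₀(222.438/65.919) = 5.3 dB.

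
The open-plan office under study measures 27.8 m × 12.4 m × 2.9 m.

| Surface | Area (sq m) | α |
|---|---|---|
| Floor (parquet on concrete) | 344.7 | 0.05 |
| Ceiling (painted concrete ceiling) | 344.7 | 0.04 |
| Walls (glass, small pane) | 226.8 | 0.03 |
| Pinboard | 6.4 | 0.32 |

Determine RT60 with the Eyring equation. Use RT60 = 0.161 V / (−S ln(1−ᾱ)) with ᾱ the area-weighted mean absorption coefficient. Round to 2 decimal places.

Total surface area S = 344.7 + 344.7 + 226.8 + 6.4 = 922.6 sq m.
Σ(Sᵢαᵢ) = 344.7·0.05 + 344.7·0.04 + 226.8·0.03 + 6.4·0.32 = 39.875.
ᾱ = 39.875 / 922.6 = 0.0432.
−S·ln(1−ᾱ) = −922.6 × ln(1 − 0.0432) = 40.743.
V = 27.8 × 12.4 × 2.9 = 999.688 m³.
RT60 = 0.161 × 999.688 / 40.743 = 3.95 s.

3.95 seconds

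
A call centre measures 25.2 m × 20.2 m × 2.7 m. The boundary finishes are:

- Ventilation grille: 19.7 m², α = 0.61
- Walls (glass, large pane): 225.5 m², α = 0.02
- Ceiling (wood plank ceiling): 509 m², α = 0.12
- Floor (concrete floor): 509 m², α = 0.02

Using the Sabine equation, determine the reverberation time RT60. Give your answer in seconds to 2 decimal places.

2.52 s

Equivalent absorption area: A = 19.7×0.61 + 225.5×0.02 + 509×0.12 + 509×0.02 = 87.787 m².
Room volume: 1374.408 m³.
T = 0.161 V/A = 0.161·1374.408/87.787 = 2.52 s.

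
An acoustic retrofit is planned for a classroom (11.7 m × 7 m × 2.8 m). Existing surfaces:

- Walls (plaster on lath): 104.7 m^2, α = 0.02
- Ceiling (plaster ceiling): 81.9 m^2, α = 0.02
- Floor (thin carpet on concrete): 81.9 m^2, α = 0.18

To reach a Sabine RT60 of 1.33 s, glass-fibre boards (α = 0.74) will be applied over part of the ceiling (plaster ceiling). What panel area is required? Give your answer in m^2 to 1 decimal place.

Summing Sᵢαᵢ: 2.094 + 1.638 + 14.742 → A₁ = 18.474 sabins.
V = 229.32 m³. Target absorption A₂ = 0.161 × 229.32 / 1.33 = 27.760 sabins.
Absorption to add: 27.760 − 18.474 = 9.286 sabins.
Net gain per m^2: Δα = 0.74 − 0.02 = 0.72.
Area = ΔA/Δα = 9.286/0.72 = 12.9 m^2.

12.9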